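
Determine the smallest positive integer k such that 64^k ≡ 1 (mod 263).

131

ord(64) | φ(263) = 263 − 1 = 262 = 2 · 131.
Divisors of 262: 1, 2, 131, 262.
Check 64^d mod 263 for each divisor in increasing order:
64^1 ≡ 64 (mod 263)
64^2 ≡ 151 (mod 263)
64^131 ≡ 1 (mod 263) ✓
The smallest such exponent is 131, so the order of 64 is 131.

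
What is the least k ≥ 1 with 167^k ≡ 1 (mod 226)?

112

ord(167) | φ(226) = φ(2)·φ(113) = 1·112 = 112 = 2^4 · 7.
Divisors of 112: 1, 2, 4, 7, 8, 14, 16, 28, 56, 112.
Test each divisor d:
167^1 ≡ 167 (mod 226)
167^2 ≡ 91 (mod 226)
167^4 ≡ 145 (mod 226)
167^7 ≡ 65 (mod 226)
167^8 ≡ 7 (mod 226)
167^14 ≡ 157 (mod 226)
167^16 ≡ 49 (mod 226)
167^28 ≡ 15 (mod 226)
167^56 ≡ 225 (mod 226)
167^112 ≡ 1 (mod 226) ✓
The smallest such exponent is 112, so the order of 167 is 112.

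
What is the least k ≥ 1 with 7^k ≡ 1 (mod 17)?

16

By Lagrange's theorem, ord_17(7) divides φ(17) = 17 − 1 = 16 = 2^4.
Divisors of 16: 1, 2, 4, 8, 16.
Test each divisor d:
7^1 ≡ 7
7^2 ≡ 15
7^4 ≡ 4
7^8 ≡ 16
7^16 ≡ 1
The smallest such exponent is 16, so the order of 7 is 16.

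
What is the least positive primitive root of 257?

3

φ(257) = 257 − 1 = 256 = 2^8.
Test candidates g = 2, 3, … against the prime factors q ∈ {2} of φ(257): g is a generator iff g^(256/q) ≢ 1 for every such q.
g = 2: 2^128 ≡ 1 — hits 1, so not a primitive root.
g = 3: 3^128 ≡ 256 — none is 1, so 3 is a primitive root.
Hence the least primitive root of 257 is 3.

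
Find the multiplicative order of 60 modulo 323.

72

By Lagrange's theorem, ord_323(60) divides φ(323) = φ(17·19) = (17−1)·(19−1) = 16·18 = 288 = 2^5 · 3^2.
Divisors of 288: 1, 2, 3, 4, 6, 8, 9, 12, 16, 18, 24, 32, 36, 48, 72, 96, 144, 288.
Check 60^d mod 323 for each divisor in increasing order:
60^1 ≡ 60 (mod 323)
60^2 ≡ 47 (mod 323)
60^3 ≡ 236 (mod 323)
60^4 ≡ 271 (mod 323)
60^6 ≡ 140 (mod 323)
60^8 ≡ 120 (mod 323)
60^9 ≡ 94 (mod 323)
60^12 ≡ 220 (mod 323)
60^16 ≡ 188 (mod 323)
60^18 ≡ 115 (mod 323)
60^24 ≡ 273 (mod 323)
60^32 ≡ 137 (mod 323)
60^36 ≡ 305 (mod 323)
60^48 ≡ 239 (mod 323)
60^72 ≡ 1 (mod 323) ✓
Therefore the multiplicative order of 60 modulo 323 is 72.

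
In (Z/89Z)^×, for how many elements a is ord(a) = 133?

φ(89) = 89 − 1 = 88 = 2^3 · 11.
In a cyclic group of order 88, there are φ(d) elements of order d for each divisor d of 88, and zero for non-divisors.
133 does not divide 88, so no element of (Z/89Z)^× has order 133.

0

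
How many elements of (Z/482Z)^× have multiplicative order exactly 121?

0

φ(482) = φ(2)·φ(241) = 1·240 = 240 = 2^4 · 3 · 5.
(Z/482Z)^× is cyclic (|G| = 240); a cyclic group of order m has exactly φ(d) elements of each order d | m, and none otherwise.
121 does not divide 240, so no element of (Z/482Z)^× has order 121.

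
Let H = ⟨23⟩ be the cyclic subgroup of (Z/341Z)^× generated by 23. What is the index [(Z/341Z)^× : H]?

30

Since 23 ∈ (Z/341Z)^×, its order divides φ(341) = φ(11·31) = (11−1)·(31−1) = 10·30 = 300 = 2^2 · 3 · 5^2.
Divisors of 300: 1, 2, 3, 4, 5, 6, 10, 12, 15, 20, 25, 30, 50, 60, 75, 100, 150, 300.
Compute 23^d (mod 341) for the divisors d until we hit 1:
23^1 ≡ 23
23^2 ≡ 188
23^3 ≡ 232
23^4 ≡ 221
23^5 ≡ 309
23^6 ≡ 287
23^10 ≡ 1
So ord_341(23) = 10, hence |⟨23⟩| = 10.
The index is φ(341) / ord(23) = 300 / 10 = 30.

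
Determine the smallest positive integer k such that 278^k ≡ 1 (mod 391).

176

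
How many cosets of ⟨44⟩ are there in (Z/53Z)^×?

4

ord(44) | φ(53) = 53 − 1 = 52 = 2^2 · 13.
Divisors of 52: 1, 2, 4, 13, 26, 52.
Compute 44^d (mod 53) for the divisors d until we hit 1:
44^1 ≡ 44
44^2 ≡ 28
44^4 ≡ 42
44^13 ≡ 1
The order of 44 is 13, so the subgroup it generates has 13 elements.
Index = |(Z/53Z)^×| / |⟨44⟩| = 52 / 13 = 4.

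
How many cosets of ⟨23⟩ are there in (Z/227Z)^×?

ord(23) | φ(227) = 227 − 1 = 226 = 2 · 113.
Divisors of 226: 1, 2, 113, 226.
Compute 23^d (mod 227) for the divisors d until we hit 1:
23^1 ≡ 23 (mod 227)
23^2 ≡ 75 (mod 227)
23^113 ≡ 1 (mod 227) ✓
So ord_227(23) = 113, hence |⟨23⟩| = 113.
The index is φ(227) / ord(23) = 226 / 113 = 2.

2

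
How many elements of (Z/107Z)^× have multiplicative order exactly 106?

φ(107) = 107 − 1 = 106 = 2 · 53.
In a cyclic group of order 106, there are φ(d) elements of order d for each divisor d of 106, and zero for non-divisors.
106 = 2 · 53 divides 106, and φ(106) = 52.

52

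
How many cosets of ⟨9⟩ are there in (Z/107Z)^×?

Since 9 ∈ (Z/107Z)^×, its order divides φ(107) = 107 − 1 = 106 = 2 · 53.
Divisors of 106: 1, 2, 53, 106.
Evaluate successive powers at the divisors of 106:
9^1 ≡ 9 (mod 107)
9^2 ≡ 81 (mod 107)
9^53 ≡ 1 (mod 107) ✓
So ord_107(9) = 53, hence |⟨9⟩| = 53.
The index is φ(107) / ord(9) = 106 / 53 = 2.

2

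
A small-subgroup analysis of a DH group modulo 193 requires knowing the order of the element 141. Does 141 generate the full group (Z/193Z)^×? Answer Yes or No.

Yes

φ(193) = 193 − 1 = 192 = 2^6 · 3.
Test 141^(192/q) mod 193 for each prime factor q of 192:
141^96 ≡ 192 (mod 193)  [q = 2: ≢ 1 ✓]
141^64 ≡ 108 (mod 193)  [q = 3: ≢ 1 ✓]
All checks pass, so 141 has order 192 and is a primitive root modulo 193.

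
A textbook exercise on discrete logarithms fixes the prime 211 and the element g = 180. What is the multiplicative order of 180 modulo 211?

21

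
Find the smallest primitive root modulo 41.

φ(41) = 41 − 1 = 40 = 2^3 · 5.
g is a primitive root iff g^(40/q) ≢ 1 (mod 41) for each prime q ∈ {2, 5}.
g = 2: 2^20 ≡ 1 — hits 1, so not a primitive root.
g = 3: 3^20 ≡ 40; 3^8 ≡ 1 — hits 1, so not a primitive root.
g = 4: 4^20 ≡ 1 — hits 1, so not a primitive root.
g = 5: 5^20 ≡ 1 — hits 1, so not a primitive root.
g = 6: 6^20 ≡ 40; 6^8 ≡ 10 — none is 1, so 6 is a primitive root.
The smallest primitive root modulo 41 is 6.

6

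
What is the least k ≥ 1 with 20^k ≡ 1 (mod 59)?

29

Since 20 ∈ (Z/59Z)^×, its order divides φ(59) = 59 − 1 = 58 = 2 · 29.
Divisors of 58: 1, 2, 29, 58.
Compute 20^d (mod 59) for the divisors d until we hit 1:
20^1 ≡ 20
20^2 ≡ 46
20^29 ≡ 1
Hence ord(20) = 29.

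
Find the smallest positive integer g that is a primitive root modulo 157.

φ(157) = 157 − 1 = 156 = 2^2 · 3 · 13.
Test candidates g = 2, 3, … against the prime factors q ∈ {2, 3, 13} of φ(157): g is a generator iff g^(156/q) ≢ 1 for every such q.
g = 2: 2^78 ≡ 156; 2^52 ≡ 1 — hits 1, so not a primitive root.
g = 3: 3^78 ≡ 1 — hits 1, so not a primitive root.
g = 4: 4^78 ≡ 1 — hits 1, so not a primitive root.
g = 5: 5^78 ≡ 156; 5^52 ≡ 12; 5^12 ≡ 130 — none is 1, so 5 is a primitive root.
Hence the least primitive root of 157 is 5.

5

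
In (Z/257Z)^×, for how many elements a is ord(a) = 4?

2

φ(257) = 257 − 1 = 256 = 2^8.
(Z/257Z)^× is cyclic (|G| = 256); a cyclic group of order m has exactly φ(d) elements of each order d | m, and none otherwise.
4 = 2^2 divides 256, and φ(4) = 2.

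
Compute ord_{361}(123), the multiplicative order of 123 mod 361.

Since 123 ∈ (Z/361Z)^×, its order divides φ(361) = φ(19^2) = 19·(19−1) = 342 = 2 · 3^2 · 19.
Divisors of 342: 1, 2, 3, 6, 9, 18, 19, 38, 57, 114, 171, 342.
Evaluate successive powers at the divisors of 342:
123^1 ≡ 123 (mod 361)
123^2 ≡ 328 (mod 361)
123^3 ≡ 273 (mod 361)
123^6 ≡ 163 (mod 361)
123^9 ≡ 96 (mod 361)
123^18 ≡ 191 (mod 361)
123^19 ≡ 28 (mod 361)
123^38 ≡ 62 (mod 361)
123^57 ≡ 292 (mod 361)
123^114 ≡ 68 (mod 361)
123^171 ≡ 1 (mod 361) ✓
Hence ord(123) = 171.

171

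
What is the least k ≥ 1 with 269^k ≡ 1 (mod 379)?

378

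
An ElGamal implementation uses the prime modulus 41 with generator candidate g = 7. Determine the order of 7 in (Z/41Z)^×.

40

The order of 7 must divide φ(41) = 41 − 1 = 40 = 2^3 · 5.
Divisors of 40: 1, 2, 4, 5, 8, 10, 20, 40.
Compute 7^d (mod 41) for the divisors d until we hit 1:
7^1 ≡ 7 (mod 41)
7^2 ≡ 8 (mod 41)
7^4 ≡ 23 (mod 41)
7^5 ≡ 38 (mod 41)
7^8 ≡ 37 (mod 41)
7^10 ≡ 9 (mod 41)
7^20 ≡ 40 (mod 41)
7^40 ≡ 1 (mod 41) ✓
The smallest such exponent is 40, so the order of 7 is 40.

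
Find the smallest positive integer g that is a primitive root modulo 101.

2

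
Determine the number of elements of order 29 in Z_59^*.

φ(59) = 59 − 1 = 58 = 2 · 29.
Since (Z/59Z)^× is cyclic of order 58, the number of elements of order d is φ(d) when d | 58 and 0 otherwise.
29 | 58, and φ(29) = 29 − 1 = 28.

28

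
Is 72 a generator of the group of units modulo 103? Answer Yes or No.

No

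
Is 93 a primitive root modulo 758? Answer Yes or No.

No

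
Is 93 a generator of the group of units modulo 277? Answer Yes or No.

Yes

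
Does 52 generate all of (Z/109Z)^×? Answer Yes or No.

Yes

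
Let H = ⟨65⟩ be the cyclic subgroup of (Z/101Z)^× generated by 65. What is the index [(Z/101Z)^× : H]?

10

By Lagrange's theorem, ord_101(65) divides φ(101) = 101 − 1 = 100 = 2^2 · 5^2.
Divisors of 100: 1, 2, 4, 5, 10, 20, 25, 50, 100.
Check 65^d mod 101 for each divisor in increasing order:
65^1 ≡ 65 (mod 101)
65^2 ≡ 84 (mod 101)
65^4 ≡ 87 (mod 101)
65^5 ≡ 100 (mod 101)
65^10 ≡ 1 (mod 101) ✓
Thus |⟨65⟩| = ord(65) = 10.
[(Z/101Z)^× : ⟨65⟩] = 100/10 = 10.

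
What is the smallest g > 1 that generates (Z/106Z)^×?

3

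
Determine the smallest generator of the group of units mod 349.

2

φ(349) = 349 − 1 = 348 = 2^2 · 3 · 29.
Test candidates g = 2, 3, … against the prime factors q ∈ {2, 3, 29} of φ(349): g is a generator iff g^(348/q) ≢ 1 for every such q.
g = 2: 2^174 ≡ 348; 2^116 ≡ 226; 2^12 ≡ 257 — none is 1, so 2 is a primitive root.
The smallest primitive root modulo 349 is 2.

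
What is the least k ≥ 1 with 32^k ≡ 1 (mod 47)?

23

ord(32) | φ(47) = 47 − 1 = 46 = 2 · 23.
Divisors of 46: 1, 2, 23, 46.
Evaluate successive powers at the divisors of 46:
32^1 ≡ 32 (mod 47)
32^2 ≡ 37 (mod 47)
32^23 ≡ 1 (mod 47) ✓
Hence ord(32) = 23.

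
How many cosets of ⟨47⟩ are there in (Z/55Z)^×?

2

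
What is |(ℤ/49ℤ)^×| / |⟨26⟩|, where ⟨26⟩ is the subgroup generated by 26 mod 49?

1

Since 26 ∈ (Z/49Z)^×, its order divides φ(49) = φ(7^2) = 7·(7−1) = 42 = 2 · 3 · 7.
Divisors of 42: 1, 2, 3, 6, 7, 14, 21, 42.
Test each divisor d:
26^1 ≡ 26
26^2 ≡ 39
26^3 ≡ 34
26^6 ≡ 29
26^7 ≡ 19
26^14 ≡ 18
26^21 ≡ 48
26^42 ≡ 1
Thus |⟨26⟩| = ord(26) = 42.
[(Z/49Z)^× : ⟨26⟩] = 42/42 = 1.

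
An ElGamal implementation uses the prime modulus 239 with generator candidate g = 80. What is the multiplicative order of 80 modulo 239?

119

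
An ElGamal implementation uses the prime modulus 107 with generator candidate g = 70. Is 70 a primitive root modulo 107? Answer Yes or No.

φ(107) = 107 − 1 = 106 = 2 · 53.
An element g generates (Z/107Z)^× iff g^(106/q) ≢ 1 (mod 107) for each prime q ∈ {2, 53}.
70^53 ≡ 106 (mod 107)  [q = 2: ≢ 1 ✓]
70^2 ≡ 85 (mod 107)  [q = 53: ≢ 1 ✓]
Every test exponent gives a nontrivial residue, hence 70 generates the full group.

Yes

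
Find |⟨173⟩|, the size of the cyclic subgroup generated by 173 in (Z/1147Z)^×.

ord(173) | φ(1147) = φ(31·37) = (31−1)·(37−1) = 30·36 = 1080 = 2^3 · 3^3 · 5.
Divisors of 1080: 1, 2, 3, 4, 5, 6, 8, 9, 10, 12, 15, 18, 20, 24, 27, 30, 36, 40, 45, 54, 60, 72, 90, 108, 120, 135, 180, 216, 270, 360, 540, 1080.
Check 173^d mod 1147 for each divisor in increasing order:
173^1 ≡ 173
173^2 ≡ 107
173^3 ≡ 159
173^4 ≡ 1126
173^5 ≡ 955
173^6 ≡ 47
173^8 ≡ 441
173^9 ≡ 591
173^10 ≡ 160
173^12 ≡ 1062
173^15 ≡ 249
173^18 ≡ 593
173^20 ≡ 366
173^24 ≡ 343
173^27 ≡ 628
173^30 ≡ 63
173^36 ≡ 667
173^40 ≡ 904
173^45 ≡ 776
173^54 ≡ 963
173^60 ≡ 528
173^72 ≡ 1000
173^90 ≡ 1
Hence ord(173) = 90.

90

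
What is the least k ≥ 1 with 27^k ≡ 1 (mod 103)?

34

Since 27 ∈ (Z/103Z)^×, its order divides φ(103) = 103 − 1 = 102 = 2 · 3 · 17.
Divisors of 102: 1, 2, 3, 6, 17, 34, 51, 102.
Evaluate successive powers at the divisors of 102:
27^1 ≡ 27
27^2 ≡ 8
27^3 ≡ 10
27^6 ≡ 100
27^17 ≡ 102
27^34 ≡ 1
Therefore the multiplicative order of 27 modulo 103 is 34.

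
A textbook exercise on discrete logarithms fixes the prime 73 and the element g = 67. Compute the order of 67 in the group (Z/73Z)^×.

36

Since 67 ∈ (Z/73Z)^×, its order divides φ(73) = 73 − 1 = 72 = 2^3 · 3^2.
Divisors of 72: 1, 2, 3, 4, 6, 8, 9, 12, 18, 24, 36, 72.
Check 67^d mod 73 for each divisor in increasing order:
67^1 ≡ 67
67^2 ≡ 36
67^3 ≡ 3
67^4 ≡ 55
67^6 ≡ 9
67^8 ≡ 32
67^9 ≡ 27
67^12 ≡ 8
67^18 ≡ 72
67^24 ≡ 64
67^36 ≡ 1
The smallest such exponent is 36, so the order of 67 is 36.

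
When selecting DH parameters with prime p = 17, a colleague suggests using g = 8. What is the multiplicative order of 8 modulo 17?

8

ord(8) | φ(17) = 17 − 1 = 16 = 2^4.
Divisors of 16: 1, 2, 4, 8, 16.
Test each divisor d:
8^1 ≡ 8 (mod 17)
8^2 ≡ 13 (mod 17)
8^4 ≡ 16 (mod 17)
8^8 ≡ 1 (mod 17) ✓
Hence ord(8) = 8.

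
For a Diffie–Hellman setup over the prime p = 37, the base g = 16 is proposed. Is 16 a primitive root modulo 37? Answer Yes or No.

No

φ(37) = 37 − 1 = 36 = 2^2 · 3^2.
It suffices to check that the order of 16 is not a proper divisor of 36: compute 16^(36/q) for q ∈ {2, 3}.
16^18 ≡ 1 (mod 37)  [q = 2: ≡ 1 ✗]
16^12 ≡ 26 (mod 37)  [q = 3: ≢ 1 ✓]
Since 16^18 ≡ 1, the order of 16 divides 18 < 36, so 16 is not a primitive root.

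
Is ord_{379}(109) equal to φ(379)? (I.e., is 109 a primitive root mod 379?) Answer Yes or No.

φ(379) = 379 − 1 = 378 = 2 · 3^3 · 7.
It suffices to check that the order of 109 is not a proper divisor of 378: compute 109^(378/q) for q ∈ {2, 3, 7}.
109^189 ≡ 378 (mod 379)  [q = 2: ≢ 1 ✓]
109^126 ≡ 327 (mod 379)  [q = 3: ≢ 1 ✓]
109^54 ≡ 138 (mod 379)  [q = 7: ≢ 1 ✓]
None equal 1, so ord_379(109) = 378: 109 is a primitive root.

Yes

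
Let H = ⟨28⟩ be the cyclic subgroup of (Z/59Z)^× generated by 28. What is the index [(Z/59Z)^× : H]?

2

ord(28) | φ(59) = 59 − 1 = 58 = 2 · 29.
Divisors of 58: 1, 2, 29, 58.
Evaluate successive powers at the divisors of 58:
28^1 ≡ 28
28^2 ≡ 17
28^29 ≡ 1
Thus |⟨28⟩| = ord(28) = 29.
[(Z/59Z)^× : ⟨28⟩] = 58/29 = 2.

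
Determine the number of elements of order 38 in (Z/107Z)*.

0

φ(107) = 107 − 1 = 106 = 2 · 53.
Since (Z/107Z)^× is cyclic of order 106, the number of elements of order d is φ(d) when d | 106 and 0 otherwise.
Here 106 is not a multiple of 38, so there are no elements of order 38.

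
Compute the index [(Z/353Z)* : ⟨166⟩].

16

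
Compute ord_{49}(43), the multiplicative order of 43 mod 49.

By Lagrange's theorem, ord_49(43) divides φ(49) = φ(7^2) = 7·(7−1) = 42 = 2 · 3 · 7.
Divisors of 42: 1, 2, 3, 6, 7, 14, 21, 42.
Compute 43^d (mod 49) for the divisors d until we hit 1:
43^1 ≡ 43 (mod 49)
43^2 ≡ 36 (mod 49)
43^3 ≡ 29 (mod 49)
43^6 ≡ 8 (mod 49)
43^7 ≡ 1 (mod 49) ✓
Hence ord(43) = 7.

7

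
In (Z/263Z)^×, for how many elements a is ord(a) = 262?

130

φ(263) = 263 − 1 = 262 = 2 · 131.
Since (Z/263Z)^× is cyclic of order 262, the number of elements of order d is φ(d) when d | 262 and 0 otherwise.
262 = 2 · 131 divides 262, and φ(262) = 130.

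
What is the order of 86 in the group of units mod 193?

96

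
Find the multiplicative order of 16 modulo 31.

Since 16 ∈ (Z/31Z)^×, its order divides φ(31) = 31 − 1 = 30 = 2 · 3 · 5.
Divisors of 30: 1, 2, 3, 5, 6, 10, 15, 30.
Evaluate successive powers at the divisors of 30:
16^1 ≡ 16 (mod 31)
16^2 ≡ 8 (mod 31)
16^3 ≡ 4 (mod 31)
16^5 ≡ 1 (mod 31) ✓
Therefore the multiplicative order of 16 modulo 31 is 5.

5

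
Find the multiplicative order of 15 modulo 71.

Since 15 ∈ (Z/71Z)^×, its order divides φ(71) = 71 − 1 = 70 = 2 · 5 · 7.
Divisors of 70: 1, 2, 5, 7, 10, 14, 35, 70.
Check 15^d mod 71 for each divisor in increasing order:
15^1 ≡ 15
15^2 ≡ 12
15^5 ≡ 30
15^7 ≡ 5
15^10 ≡ 48
15^14 ≡ 25
15^35 ≡ 1
The smallest such exponent is 35, so the order of 15 is 35.

35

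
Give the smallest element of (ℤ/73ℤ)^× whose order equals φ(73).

5

φ(73) = 73 − 1 = 72 = 2^3 · 3^2.
g is a primitive root iff g^(72/q) ≢ 1 (mod 73) for each prime q ∈ {2, 3}.
g = 2: 2^36 ≡ 1 — hits 1, so not a primitive root.
g = 3: 3^36 ≡ 1 — hits 1, so not a primitive root.
g = 4: 4^36 ≡ 1 — hits 1, so not a primitive root.
g = 5: 5^36 ≡ 72; 5^24 ≡ 8 — none is 1, so 5 is a primitive root.
So 5 is the smallest generator of (Z/73Z)^×.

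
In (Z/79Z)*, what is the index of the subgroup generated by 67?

6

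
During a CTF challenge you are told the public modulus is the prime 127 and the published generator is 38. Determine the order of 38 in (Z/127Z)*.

The order of 38 must divide φ(127) = 127 − 1 = 126 = 2 · 3^2 · 7.
Divisors of 126: 1, 2, 3, 6, 7, 9, 14, 18, 21, 42, 63, 126.
Evaluate successive powers at the divisors of 126:
38^1 ≡ 38
38^2 ≡ 47
38^3 ≡ 8
38^6 ≡ 64
38^7 ≡ 19
38^9 ≡ 4
38^14 ≡ 107
38^18 ≡ 16
38^21 ≡ 1
Therefore the multiplicative order of 38 modulo 127 is 21.

21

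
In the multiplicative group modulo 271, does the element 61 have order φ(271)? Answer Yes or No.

φ(271) = 271 − 1 = 270 = 2 · 3^3 · 5.
Test 61^(270/q) mod 271 for each prime factor q of 270:
61^135 ≡ 1 (mod 271)  [q = 2: ≡ 1 ✗]
61^90 ≡ 242 (mod 271)  [q = 3: ≢ 1 ✓]
61^54 ≡ 187 (mod 271)  [q = 5: ≢ 1 ✓]
The check at q = 2 fails, so 61 generates a proper subgroup.

No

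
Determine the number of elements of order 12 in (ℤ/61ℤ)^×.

4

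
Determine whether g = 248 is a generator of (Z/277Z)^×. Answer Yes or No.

No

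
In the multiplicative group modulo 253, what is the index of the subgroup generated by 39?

2

The order of 39 must divide φ(253) = φ(11·23) = (11−1)·(23−1) = 10·22 = 220 = 2^2 · 5 · 11.
Divisors of 220: 1, 2, 4, 5, 10, 11, 20, 22, 44, 55, 110, 220.
Check 39^d mod 253 for each divisor in increasing order:
39^1 ≡ 39 (mod 253)
39^2 ≡ 3 (mod 253)
39^4 ≡ 9 (mod 253)
39^5 ≡ 98 (mod 253)
39^10 ≡ 243 (mod 253)
39^11 ≡ 116 (mod 253)
39^20 ≡ 100 (mod 253)
39^22 ≡ 47 (mod 253)
39^44 ≡ 185 (mod 253)
39^55 ≡ 208 (mod 253)
39^110 ≡ 1 (mod 253) ✓
So ord_253(39) = 110, hence |⟨39⟩| = 110.
The index is φ(253) / ord(39) = 220 / 110 = 2.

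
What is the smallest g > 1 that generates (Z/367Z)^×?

6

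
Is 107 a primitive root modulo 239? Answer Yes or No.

No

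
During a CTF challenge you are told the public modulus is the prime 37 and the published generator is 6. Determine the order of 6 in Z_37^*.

4

The order of 6 must divide φ(37) = 37 − 1 = 36 = 2^2 · 3^2.
Divisors of 36: 1, 2, 3, 4, 6, 9, 12, 18, 36.
Test each divisor d:
6^1 ≡ 6 (mod 37)
6^2 ≡ 36 (mod 37)
6^3 ≡ 31 (mod 37)
6^4 ≡ 1 (mod 37) ✓
Hence ord(6) = 4.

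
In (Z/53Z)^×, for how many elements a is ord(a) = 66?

0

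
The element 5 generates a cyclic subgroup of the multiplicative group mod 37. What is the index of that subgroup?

1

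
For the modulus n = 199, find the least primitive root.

3

φ(199) = 199 − 1 = 198 = 2 · 3^2 · 11.
Test candidates g = 2, 3, … against the prime factors q ∈ {2, 3, 11} of φ(199): g is a generator iff g^(198/q) ≢ 1 for every such q.
g = 2: 2^99 ≡ 1 — hits 1, so not a primitive root.
g = 3: 3^99 ≡ 198; 3^66 ≡ 106; 3^18 ≡ 125 — none is 1, so 3 is a primitive root.
The smallest primitive root modulo 199 is 3.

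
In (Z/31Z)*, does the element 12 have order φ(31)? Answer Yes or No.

φ(31) = 31 − 1 = 30 = 2 · 3 · 5.
Test 12^(30/q) mod 31 for each prime factor q of 30:
12^15 ≡ 30 (mod 31)  [q = 2: ≢ 1 ✓]
12^10 ≡ 25 (mod 31)  [q = 3: ≢ 1 ✓]
12^6 ≡ 2 (mod 31)  [q = 5: ≢ 1 ✓]
All checks pass, so 12 has order 30 and is a primitive root modulo 31.

Yes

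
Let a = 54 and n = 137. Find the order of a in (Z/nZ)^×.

By Lagrange's theorem, ord_137(54) divides φ(137) = 137 − 1 = 136 = 2^3 · 17.
Divisors of 136: 1, 2, 4, 8, 17, 34, 68, 136.
Evaluate successive powers at the divisors of 136:
54^1 ≡ 54
54^2 ≡ 39
54^4 ≡ 14
54^8 ≡ 59
54^17 ≡ 10
54^34 ≡ 100
54^68 ≡ 136
54^136 ≡ 1
Hence ord(54) = 136.

136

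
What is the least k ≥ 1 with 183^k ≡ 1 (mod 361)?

114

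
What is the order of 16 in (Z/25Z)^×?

Since 16 ∈ (Z/25Z)^×, its order divides φ(25) = φ(5^2) = 5·(5−1) = 20 = 2^2 · 5.
Divisors of 20: 1, 2, 4, 5, 10, 20.
Compute 16^d (mod 25) for the divisors d until we hit 1:
16^1 ≡ 16
16^2 ≡ 6
16^4 ≡ 11
16^5 ≡ 1
Hence ord(16) = 5.

5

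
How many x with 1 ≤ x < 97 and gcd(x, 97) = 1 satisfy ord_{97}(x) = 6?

2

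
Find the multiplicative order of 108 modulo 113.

By Lagrange's theorem, ord_113(108) divides φ(113) = 113 − 1 = 112 = 2^4 · 7.
Divisors of 112: 1, 2, 4, 7, 8, 14, 16, 28, 56, 112.
Check 108^d mod 113 for each divisor in increasing order:
108^1 ≡ 108 (mod 113)
108^2 ≡ 25 (mod 113)
108^4 ≡ 60 (mod 113)
108^7 ≡ 71 (mod 113)
108^8 ≡ 97 (mod 113)
108^14 ≡ 69 (mod 113)
108^16 ≡ 30 (mod 113)
108^28 ≡ 15 (mod 113)
108^56 ≡ 112 (mod 113)
108^112 ≡ 1 (mod 113) ✓
The smallest such exponent is 112, so the order of 108 is 112.

112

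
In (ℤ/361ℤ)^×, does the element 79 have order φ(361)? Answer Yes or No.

Yes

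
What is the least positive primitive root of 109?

6

φ(109) = 109 − 1 = 108 = 2^2 · 3^3.
Test candidates g = 2, 3, … against the prime factors q ∈ {2, 3} of φ(109): g is a generator iff g^(108/q) ≢ 1 for every such q.
g = 2: 2^54 ≡ 108; 2^36 ≡ 1 — hits 1, so not a primitive root.
g = 3: 3^54 ≡ 1 — hits 1, so not a primitive root.
g = 4: 4^54 ≡ 1 — hits 1, so not a primitive root.
g = 5: 5^54 ≡ 1 — hits 1, so not a primitive root.
g = 6: 6^54 ≡ 108; 6^36 ≡ 63 — none is 1, so 6 is a primitive root.
So 6 is the smallest generator of (Z/109Z)^×.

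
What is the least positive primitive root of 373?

φ(373) = 373 − 1 = 372 = 2^2 · 3 · 31.
Test candidates g = 2, 3, … against the prime factors q ∈ {2, 3, 31} of φ(373): g is a generator iff g^(372/q) ≢ 1 for every such q.
g = 2: 2^186 ≡ 372; 2^124 ≡ 284; 2^12 ≡ 366 — none is 1, so 2 is a primitive root.
The smallest primitive root modulo 373 is 2.

2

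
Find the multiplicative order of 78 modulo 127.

126

ord(78) | φ(127) = 127 − 1 = 126 = 2 · 3^2 · 7.
Divisors of 126: 1, 2, 3, 6, 7, 9, 14, 18, 21, 42, 63, 126.
Check 78^d mod 127 for each divisor in increasing order:
78^1 ≡ 78 (mod 127)
78^2 ≡ 115 (mod 127)
78^3 ≡ 80 (mod 127)
78^6 ≡ 50 (mod 127)
78^7 ≡ 90 (mod 127)
78^9 ≡ 63 (mod 127)
78^14 ≡ 99 (mod 127)
78^18 ≡ 32 (mod 127)
78^21 ≡ 20 (mod 127)
78^42 ≡ 19 (mod 127)
78^63 ≡ 126 (mod 127)
78^126 ≡ 1 (mod 127) ✓
The smallest such exponent is 126, so the order of 78 is 126.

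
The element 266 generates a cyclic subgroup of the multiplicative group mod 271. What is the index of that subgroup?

5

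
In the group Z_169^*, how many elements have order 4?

2

φ(169) = φ(13^2) = 13·(13−1) = 156 = 2^2 · 3 · 13.
(Z/169Z)^× is cyclic (|G| = 156); a cyclic group of order m has exactly φ(d) elements of each order d | m, and none otherwise.
4 = 2^2 divides 156, and φ(4) = 2.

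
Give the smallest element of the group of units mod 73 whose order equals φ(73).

φ(73) = 73 − 1 = 72 = 2^3 · 3^2.
Test candidates g = 2, 3, … against the prime factors q ∈ {2, 3} of φ(73): g is a generator iff g^(72/q) ≢ 1 for every such q.
g = 2: 2^36 ≡ 1 — hits 1, so not a primitive root.
g = 3: 3^36 ≡ 1 — hits 1, so not a primitive root.
g = 4: 4^36 ≡ 1 — hits 1, so not a primitive root.
g = 5: 5^36 ≡ 72; 5^24 ≡ 8 — none is 1, so 5 is a primitive root.
The smallest primitive root modulo 73 is 5.

5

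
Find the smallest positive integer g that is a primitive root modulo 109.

6

φ(109) = 109 − 1 = 108 = 2^2 · 3^3.
g is a primitive root iff g^(108/q) ≢ 1 (mod 109) for each prime q ∈ {2, 3}.
g = 2: 2^54 ≡ 108; 2^36 ≡ 1 — hits 1, so not a primitive root.
g = 3: 3^54 ≡ 1 — hits 1, so not a primitive root.
g = 4: 4^54 ≡ 1 — hits 1, so not a primitive root.
g = 5: 5^54 ≡ 1 — hits 1, so not a primitive root.
g = 6: 6^54 ≡ 108; 6^36 ≡ 63 — none is 1, so 6 is a primitive root.
Hence the least primitive root of 109 is 6.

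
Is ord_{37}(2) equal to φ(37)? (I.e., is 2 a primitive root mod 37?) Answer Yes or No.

Yes

φ(37) = 37 − 1 = 36 = 2^2 · 3^2.
It suffices to check that the order of 2 is not a proper divisor of 36: compute 2^(36/q) for q ∈ {2, 3}.
2^18 ≡ 36 (mod 37)  [q = 2: ≢ 1 ✓]
2^12 ≡ 26 (mod 37)  [q = 3: ≢ 1 ✓]
Every test exponent gives a nontrivial residue, hence 2 generates the full group.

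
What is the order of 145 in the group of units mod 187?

40

The order of 145 must divide φ(187) = φ(11·17) = (11−1)·(17−1) = 10·16 = 160 = 2^5 · 5.
Divisors of 160: 1, 2, 4, 5, 8, 10, 16, 20, 32, 40, 80, 160.
Evaluate successive powers at the divisors of 160:
145^1 ≡ 145 (mod 187)
145^2 ≡ 81 (mod 187)
145^4 ≡ 16 (mod 187)
145^5 ≡ 76 (mod 187)
145^8 ≡ 69 (mod 187)
145^10 ≡ 166 (mod 187)
145^16 ≡ 86 (mod 187)
145^20 ≡ 67 (mod 187)
145^32 ≡ 103 (mod 187)
145^40 ≡ 1 (mod 187) ✓
So ord_187(145) = 40.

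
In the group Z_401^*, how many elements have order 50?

φ(401) = 401 − 1 = 400 = 2^4 · 5^2.
In a cyclic group of order 400, there are φ(d) elements of order d for each divisor d of 400, and zero for non-divisors.
50 = 2 · 5^2 divides 400, and φ(50) = 20.

20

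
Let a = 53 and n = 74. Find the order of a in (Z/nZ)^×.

9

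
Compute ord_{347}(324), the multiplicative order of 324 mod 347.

173

Since 324 ∈ (Z/347Z)^×, its order divides φ(347) = 347 − 1 = 346 = 2 · 173.
Divisors of 346: 1, 2, 173, 346.
Evaluate successive powers at the divisors of 346:
324^1 ≡ 324
324^2 ≡ 182
324^173 ≡ 1
The smallest such exponent is 173, so the order of 324 is 173.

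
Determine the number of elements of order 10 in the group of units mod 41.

φ(41) = 41 − 1 = 40 = 2^3 · 5.
Since (Z/41Z)^× is cyclic of order 40, the number of elements of order d is φ(d) when d | 40 and 0 otherwise.
10 = 2 · 5 divides 40, and φ(10) = 4.

4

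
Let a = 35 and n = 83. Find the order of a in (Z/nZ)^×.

Since 35 ∈ (Z/83Z)^×, its order divides φ(83) = 83 − 1 = 82 = 2 · 41.
Divisors of 82: 1, 2, 41, 82.
Compute 35^d (mod 83) for the divisors d until we hit 1:
35^1 ≡ 35 (mod 83)
35^2 ≡ 63 (mod 83)
35^41 ≡ 82 (mod 83)
35^82 ≡ 1 (mod 83) ✓
Therefore the multiplicative order of 35 modulo 83 is 82.

82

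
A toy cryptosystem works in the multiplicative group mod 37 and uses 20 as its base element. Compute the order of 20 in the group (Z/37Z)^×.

36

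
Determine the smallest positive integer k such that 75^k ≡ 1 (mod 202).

100

By Lagrange's theorem, ord_202(75) divides φ(202) = φ(2)·φ(101) = 1·100 = 100 = 2^2 · 5^2.
Divisors of 100: 1, 2, 4, 5, 10, 20, 25, 50, 100.
Compute 75^d (mod 202) for the divisors d until we hit 1:
75^1 ≡ 75
75^2 ≡ 171
75^4 ≡ 153
75^5 ≡ 163
75^10 ≡ 107
75^20 ≡ 137
75^25 ≡ 111
75^50 ≡ 201
75^100 ≡ 1
Hence ord(75) = 100.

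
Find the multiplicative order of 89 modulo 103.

34

By Lagrange's theorem, ord_103(89) divides φ(103) = 103 − 1 = 102 = 2 · 3 · 17.
Divisors of 102: 1, 2, 3, 6, 17, 34, 51, 102.
Evaluate successive powers at the divisors of 102:
89^1 ≡ 89 (mod 103)
89^2 ≡ 93 (mod 103)
89^3 ≡ 37 (mod 103)
89^6 ≡ 30 (mod 103)
89^17 ≡ 102 (mod 103)
89^34 ≡ 1 (mod 103) ✓
Therefore the multiplicative order of 89 modulo 103 is 34.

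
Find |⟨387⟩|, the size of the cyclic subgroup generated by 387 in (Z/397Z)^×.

198

ord(387) | φ(397) = 397 − 1 = 396 = 2^2 · 3^2 · 11.
Divisors of 396: 1, 2, 3, 4, 6, 9, 11, 12, 18, 22, 33, 36, 44, 66, 99, 132, 198, 396.
Test each divisor d:
387^1 ≡ 387
387^2 ≡ 100
387^3 ≡ 191
387^4 ≡ 75
387^6 ≡ 354
387^9 ≡ 124
387^11 ≡ 93
387^12 ≡ 261
387^18 ≡ 290
387^22 ≡ 312
387^33 ≡ 35
387^36 ≡ 333
387^44 ≡ 79
387^66 ≡ 34
387^99 ≡ 396
387^132 ≡ 362
387^198 ≡ 1
So ord_397(387) = 198.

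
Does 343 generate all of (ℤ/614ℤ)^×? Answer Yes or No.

φ(614) = φ(2)·φ(307) = 1·306 = 306 = 2 · 3^2 · 17.
It suffices to check that the order of 343 is not a proper divisor of 306: compute 343^(306/q) for q ∈ {2, 3, 17}.
343^153 ≡ 1 (mod 614)  [q = 2: ≡ 1 ✗]
343^102 ≡ 1 (mod 614)  [q = 3: ≡ 1 ✗]
343^18 ≡ 273 (mod 614)  [q = 17: ≢ 1 ✓]
The check at q = 2 fails, so 343 generates a proper subgroup.

No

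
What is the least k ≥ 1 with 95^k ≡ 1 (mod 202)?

5

Since 95 ∈ (Z/202Z)^×, its order divides φ(202) = φ(2)·φ(101) = 1·100 = 100 = 2^2 · 5^2.
Divisors of 100: 1, 2, 4, 5, 10, 20, 25, 50, 100.
Test each divisor d:
95^1 ≡ 95 (mod 202)
95^2 ≡ 137 (mod 202)
95^4 ≡ 185 (mod 202)
95^5 ≡ 1 (mod 202) ✓
The smallest such exponent is 5, so the order of 95 is 5.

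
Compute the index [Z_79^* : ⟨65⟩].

By Lagrange's theorem, ord_79(65) divides φ(79) = 79 − 1 = 78 = 2 · 3 · 13.
Divisors of 78: 1, 2, 3, 6, 13, 26, 39, 78.
Test each divisor d:
65^1 ≡ 65 (mod 79)
65^2 ≡ 38 (mod 79)
65^3 ≡ 21 (mod 79)
65^6 ≡ 46 (mod 79)
65^13 ≡ 1 (mod 79) ✓
The order of 65 is 13, so the subgroup it generates has 13 elements.
[(Z/79Z)^× : ⟨65⟩] = 78/13 = 6.

6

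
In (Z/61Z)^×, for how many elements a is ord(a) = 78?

0

φ(61) = 61 − 1 = 60 = 2^2 · 3 · 5.
Since (Z/61Z)^× is cyclic of order 60, the number of elements of order d is φ(d) when d | 60 and 0 otherwise.
78 does not divide 60, so no element of (Z/61Z)^× has order 78.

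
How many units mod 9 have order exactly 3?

φ(9) = φ(3^2) = 3·(3−1) = 6 = 2 · 3.
Since (Z/9Z)^× is cyclic of order 6, the number of elements of order d is φ(d) when d | 6 and 0 otherwise.
3 | 6, and φ(3) = 3 − 1 = 2.

2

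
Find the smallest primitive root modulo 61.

φ(61) = 61 − 1 = 60 = 2^2 · 3 · 5.
g is a primitive root iff g^(60/q) ≢ 1 (mod 61) for each prime q ∈ {2, 3, 5}.
g = 2: 2^30 ≡ 60; 2^20 ≡ 47; 2^12 ≡ 9 — none is 1, so 2 is a primitive root.
So 2 is the smallest generator of (Z/61Z)^×.

2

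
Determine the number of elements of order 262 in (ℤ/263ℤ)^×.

φ(263) = 263 − 1 = 262 = 2 · 131.
(Z/263Z)^× is cyclic (|G| = 262); a cyclic group of order m has exactly φ(d) elements of each order d | m, and none otherwise.
262 = 2 · 131 divides 262, and φ(262) = 130.

130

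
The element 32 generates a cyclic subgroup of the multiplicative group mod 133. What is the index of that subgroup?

The order of 32 must divide φ(133) = φ(7·19) = (7−1)·(19−1) = 6·18 = 108 = 2^2 · 3^3.
Divisors of 108: 1, 2, 3, 4, 6, 9, 12, 18, 27, 36, 54, 108.
Check 32^d mod 133 for each divisor in increasing order:
32^1 ≡ 32 (mod 133)
32^2 ≡ 93 (mod 133)
32^3 ≡ 50 (mod 133)
32^4 ≡ 4 (mod 133)
32^6 ≡ 106 (mod 133)
32^9 ≡ 113 (mod 133)
32^12 ≡ 64 (mod 133)
32^18 ≡ 1 (mod 133) ✓
Thus |⟨32⟩| = ord(32) = 18.
[(Z/133Z)^× : ⟨32⟩] = 108/18 = 6.

6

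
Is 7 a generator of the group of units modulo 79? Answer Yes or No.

Yes

φ(79) = 79 − 1 = 78 = 2 · 3 · 13.
An element g generates (Z/79Z)^× iff g^(78/q) ≢ 1 (mod 79) for each prime q ∈ {2, 3, 13}.
7^39 ≡ 78 (mod 79)  [q = 2: ≢ 1 ✓]
7^26 ≡ 55 (mod 79)  [q = 3: ≢ 1 ✓]
7^6 ≡ 18 (mod 79)  [q = 13: ≢ 1 ✓]
Every test exponent gives a nontrivial residue, hence 7 generates the full group.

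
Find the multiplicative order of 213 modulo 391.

The order of 213 must divide φ(391) = φ(17·23) = (17−1)·(23−1) = 16·22 = 352 = 2^5 · 11.
Divisors of 352: 1, 2, 4, 8, 11, 16, 22, 32, 44, 88, 176, 352.
Compute 213^d (mod 391) for the divisors d until we hit 1:
213^1 ≡ 213 (mod 391)
213^2 ≡ 13 (mod 391)
213^4 ≡ 169 (mod 391)
213^8 ≡ 18 (mod 391)
213^11 ≡ 185 (mod 391)
213^16 ≡ 324 (mod 391)
213^22 ≡ 208 (mod 391)
213^32 ≡ 188 (mod 391)
213^44 ≡ 254 (mod 391)
213^88 ≡ 1 (mod 391) ✓
The smallest such exponent is 88, so the order of 213 is 88.

88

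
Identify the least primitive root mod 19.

2

φ(19) = 19 − 1 = 18 = 2 · 3^2.
Test candidates g = 2, 3, … against the prime factors q ∈ {2, 3} of φ(19): g is a generator iff g^(18/q) ≢ 1 for every such q.
g = 2: 2^9 ≡ 18; 2^6 ≡ 7 — none is 1, so 2 is a primitive root.
The smallest primitive root modulo 19 is 2.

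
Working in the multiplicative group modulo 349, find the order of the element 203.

116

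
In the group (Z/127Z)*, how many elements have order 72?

0

φ(127) = 127 − 1 = 126 = 2 · 3^2 · 7.
(Z/127Z)^× is cyclic (|G| = 126); a cyclic group of order m has exactly φ(d) elements of each order d | m, and none otherwise.
Here 126 is not a multiple of 72, so there are no elements of order 72.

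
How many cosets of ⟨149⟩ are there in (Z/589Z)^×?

60

By Lagrange's theorem, ord_589(149) divides φ(589) = φ(19·31) = (19−1)·(31−1) = 18·30 = 540 = 2^2 · 3^3 · 5.
Divisors of 540: 1, 2, 3, 4, 5, 6, 9, 10, 12, 15, 18, 20, 27, 30, 36, 45, 54, 60, 90, 108, 135, 180, 270, 540.
Check 149^d mod 589 for each divisor in increasing order:
149^1 ≡ 149
149^2 ≡ 408
149^3 ≡ 125
149^4 ≡ 366
149^5 ≡ 346
149^6 ≡ 311
149^9 ≡ 1
Thus |⟨149⟩| = ord(149) = 9.
Index = |(Z/589Z)^×| / |⟨149⟩| = 540 / 9 = 60.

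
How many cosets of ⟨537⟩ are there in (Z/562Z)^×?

By Lagrange's theorem, ord_562(537) divides φ(562) = φ(2)·φ(281) = 1·280 = 280 = 2^3 · 5 · 7.
Divisors of 280: 1, 2, 4, 5, 7, 8, 10, 14, 20, 28, 35, 40, 56, 70, 140, 280.
Check 537^d mod 562 for each divisor in increasing order:
537^1 ≡ 537 (mod 562)
537^2 ≡ 63 (mod 562)
537^4 ≡ 35 (mod 562)
537^5 ≡ 249 (mod 562)
537^7 ≡ 513 (mod 562)
537^8 ≡ 101 (mod 562)
537^10 ≡ 181 (mod 562)
537^14 ≡ 153 (mod 562)
537^20 ≡ 165 (mod 562)
537^28 ≡ 367 (mod 562)
537^35 ≡ 1 (mod 562) ✓
So ord_562(537) = 35, hence |⟨537⟩| = 35.
Index = |(Z/562Z)^×| / |⟨537⟩| = 280 / 35 = 8.

8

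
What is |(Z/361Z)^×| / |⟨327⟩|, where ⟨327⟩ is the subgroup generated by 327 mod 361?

ord(327) | φ(361) = φ(19^2) = 19·(19−1) = 342 = 2 · 3^2 · 19.
Divisors of 342: 1, 2, 3, 6, 9, 18, 19, 38, 57, 114, 171, 342.
Test each divisor d:
327^1 ≡ 327
327^2 ≡ 73
327^3 ≡ 45
327^6 ≡ 220
327^9 ≡ 153
327^18 ≡ 305
327^19 ≡ 99
327^38 ≡ 54
327^57 ≡ 292
327^114 ≡ 68
327^171 ≡ 1
The order of 327 is 171, so the subgroup it generates has 171 elements.
The index is φ(361) / ord(327) = 342 / 171 = 2.

2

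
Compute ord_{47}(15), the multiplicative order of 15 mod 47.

By Lagrange's theorem, ord_47(15) divides φ(47) = 47 − 1 = 46 = 2 · 23.
Divisors of 46: 1, 2, 23, 46.
Test each divisor d:
15^1 ≡ 15 (mod 47)
15^2 ≡ 37 (mod 47)
15^23 ≡ 46 (mod 47)
15^46 ≡ 1 (mod 47) ✓
Therefore the multiplicative order of 15 modulo 47 is 46.

46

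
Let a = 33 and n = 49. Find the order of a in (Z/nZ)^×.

42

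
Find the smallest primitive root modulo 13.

φ(13) = 13 − 1 = 12 = 2^2 · 3.
Test candidates g = 2, 3, … against the prime factors q ∈ {2, 3} of φ(13): g is a generator iff g^(12/q) ≢ 1 for every such q.
g = 2: 2^6 ≡ 12; 2^4 ≡ 3 — none is 1, so 2 is a primitive root.
The smallest primitive root modulo 13 is 2.

2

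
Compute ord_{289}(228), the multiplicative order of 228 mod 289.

272

The order of 228 must divide φ(289) = φ(17^2) = 17·(17−1) = 272 = 2^4 · 17.
Divisors of 272: 1, 2, 4, 8, 16, 17, 34, 68, 136, 272.
Evaluate successive powers at the divisors of 272:
228^1 ≡ 228 (mod 289)
228^2 ≡ 253 (mod 289)
228^4 ≡ 140 (mod 289)
228^8 ≡ 237 (mod 289)
228^16 ≡ 103 (mod 289)
228^17 ≡ 75 (mod 289)
228^34 ≡ 134 (mod 289)
228^68 ≡ 38 (mod 289)
228^136 ≡ 288 (mod 289)
228^272 ≡ 1 (mod 289) ✓
Hence ord(228) = 272.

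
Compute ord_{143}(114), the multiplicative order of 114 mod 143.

Since 114 ∈ (Z/143Z)^×, its order divides φ(143) = φ(11·13) = (11−1)·(13−1) = 10·12 = 120 = 2^3 · 3 · 5.
Divisors of 120: 1, 2, 3, 4, 5, 6, 8, 10, 12, 15, 20, 24, 30, 40, 60, 120.
Check 114^d mod 143 for each divisor in increasing order:
114^1 ≡ 114 (mod 143)
114^2 ≡ 126 (mod 143)
114^3 ≡ 64 (mod 143)
114^4 ≡ 3 (mod 143)
114^5 ≡ 56 (mod 143)
114^6 ≡ 92 (mod 143)
114^8 ≡ 9 (mod 143)
114^10 ≡ 133 (mod 143)
114^12 ≡ 27 (mod 143)
114^15 ≡ 12 (mod 143)
114^20 ≡ 100 (mod 143)
114^24 ≡ 14 (mod 143)
114^30 ≡ 1 (mod 143) ✓
The smallest such exponent is 30, so the order of 114 is 30.

30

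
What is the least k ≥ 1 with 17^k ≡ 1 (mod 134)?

33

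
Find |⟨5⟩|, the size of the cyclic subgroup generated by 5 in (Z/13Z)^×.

Since 5 ∈ (Z/13Z)^×, its order divides φ(13) = 13 − 1 = 12 = 2^2 · 3.
Divisors of 12: 1, 2, 3, 4, 6, 12.
Check 5^d mod 13 for each divisor in increasing order:
5^1 ≡ 5 (mod 13)
5^2 ≡ 12 (mod 13)
5^3 ≡ 8 (mod 13)
5^4 ≡ 1 (mod 13) ✓
The smallest such exponent is 4, so the order of 5 is 4.

4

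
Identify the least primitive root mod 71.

7

φ(71) = 71 − 1 = 70 = 2 · 5 · 7.
g is a primitive root iff g^(70/q) ≢ 1 (mod 71) for each prime q ∈ {2, 5, 7}.
g = 2: 2^35 ≡ 1 — hits 1, so not a primitive root.
g = 3: 3^35 ≡ 1 — hits 1, so not a primitive root.
g = 4: 4^35 ≡ 1 — hits 1, so not a primitive root.
g = 5: 5^35 ≡ 1 — hits 1, so not a primitive root.
g = 6: 6^35 ≡ 1 — hits 1, so not a primitive root.
g = 7: 7^35 ≡ 70; 7^14 ≡ 54; 7^10 ≡ 45 — none is 1, so 7 is a primitive root.
Hence the least primitive root of 71 is 7.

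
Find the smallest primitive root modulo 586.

3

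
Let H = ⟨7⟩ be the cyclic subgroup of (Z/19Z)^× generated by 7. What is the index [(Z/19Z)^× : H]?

6

The order of 7 must divide φ(19) = 19 − 1 = 18 = 2 · 3^2.
Divisors of 18: 1, 2, 3, 6, 9, 18.
Compute 7^d (mod 19) for the divisors d until we hit 1:
7^1 ≡ 7 (mod 19)
7^2 ≡ 11 (mod 19)
7^3 ≡ 1 (mod 19) ✓
The order of 7 is 3, so the subgroup it generates has 3 elements.
[(Z/19Z)^× : ⟨7⟩] = 18/3 = 6.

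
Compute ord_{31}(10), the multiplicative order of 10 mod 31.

15

ord(10) | φ(31) = 31 − 1 = 30 = 2 · 3 · 5.
Divisors of 30: 1, 2, 3, 5, 6, 10, 15, 30.
Compute 10^d (mod 31) for the divisors d until we hit 1:
10^1 ≡ 10 (mod 31)
10^2 ≡ 7 (mod 31)
10^3 ≡ 8 (mod 31)
10^5 ≡ 25 (mod 31)
10^6 ≡ 2 (mod 31)
10^10 ≡ 5 (mod 31)
10^15 ≡ 1 (mod 31) ✓
The smallest such exponent is 15, so the order of 10 is 15.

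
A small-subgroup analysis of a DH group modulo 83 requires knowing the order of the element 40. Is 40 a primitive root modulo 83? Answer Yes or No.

No

φ(83) = 83 − 1 = 82 = 2 · 41.
It suffices to check that the order of 40 is not a proper divisor of 82: compute 40^(82/q) for q ∈ {2, 41}.
40^41 ≡ 1 (mod 83)  [q = 2: ≡ 1 ✗]
40^2 ≡ 23 (mod 83)  [q = 41: ≢ 1 ✓]
40^41 ≡ 1 shows ord(40) | 41, strictly less than φ(83); not a primitive root.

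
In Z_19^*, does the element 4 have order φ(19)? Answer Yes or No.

φ(19) = 19 − 1 = 18 = 2 · 3^2.
4 is a primitive root mod 19 iff 4^(φ(19)/q) ≢ 1 for every prime q | φ(19), i.e. q ∈ {2, 3}.
4^9 ≡ 1 (mod 19)  [q = 2: ≡ 1 ✗]
4^6 ≡ 11 (mod 19)  [q = 3: ≢ 1 ✓]
4^9 ≡ 1 shows ord(4) | 9, strictly less than φ(19); not a primitive root.

No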